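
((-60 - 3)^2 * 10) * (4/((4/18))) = 714420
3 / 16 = 0.19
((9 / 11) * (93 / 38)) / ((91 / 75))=62775 / 38038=1.65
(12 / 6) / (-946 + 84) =-1 / 431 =-0.00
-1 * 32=-32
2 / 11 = 0.18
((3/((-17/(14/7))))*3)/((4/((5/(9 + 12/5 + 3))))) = -25/272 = -0.09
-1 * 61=-61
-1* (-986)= 986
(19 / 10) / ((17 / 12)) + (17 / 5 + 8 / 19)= 8337 / 1615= 5.16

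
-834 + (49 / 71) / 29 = -1717157 / 2059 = -833.98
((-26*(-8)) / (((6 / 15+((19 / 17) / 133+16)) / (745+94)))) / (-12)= -1996820 / 2253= -886.29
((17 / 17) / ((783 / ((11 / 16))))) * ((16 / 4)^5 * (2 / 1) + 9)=22627 / 12528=1.81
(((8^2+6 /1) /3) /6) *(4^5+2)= 3990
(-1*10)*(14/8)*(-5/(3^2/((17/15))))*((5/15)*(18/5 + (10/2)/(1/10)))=15946/81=196.86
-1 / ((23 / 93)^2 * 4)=-8649 / 2116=-4.09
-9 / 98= -0.09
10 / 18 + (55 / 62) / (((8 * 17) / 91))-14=-12.85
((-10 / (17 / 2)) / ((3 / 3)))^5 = -3200000 / 1419857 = -2.25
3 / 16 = 0.19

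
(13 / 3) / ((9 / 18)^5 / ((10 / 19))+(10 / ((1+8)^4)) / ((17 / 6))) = 51554880 / 712801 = 72.33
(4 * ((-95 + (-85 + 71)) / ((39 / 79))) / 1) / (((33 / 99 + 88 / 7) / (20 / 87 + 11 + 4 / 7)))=-247549028 / 306501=-807.66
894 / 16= 447 / 8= 55.88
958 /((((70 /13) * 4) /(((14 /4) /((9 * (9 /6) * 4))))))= 6227 /2160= 2.88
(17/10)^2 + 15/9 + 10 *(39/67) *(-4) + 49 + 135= 3321989/20100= 165.27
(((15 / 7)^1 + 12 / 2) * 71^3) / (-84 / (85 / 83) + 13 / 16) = -1460276880 / 40691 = -35886.97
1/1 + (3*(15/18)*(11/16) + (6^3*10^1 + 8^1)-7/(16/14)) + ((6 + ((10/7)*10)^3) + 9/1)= 55923221/10976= 5095.05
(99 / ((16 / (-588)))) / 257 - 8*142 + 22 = -1159745 / 1028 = -1128.16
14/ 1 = 14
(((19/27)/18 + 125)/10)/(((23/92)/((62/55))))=3767678/66825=56.38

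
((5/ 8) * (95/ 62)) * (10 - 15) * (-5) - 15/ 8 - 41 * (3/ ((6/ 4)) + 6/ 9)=-129853/ 1488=-87.27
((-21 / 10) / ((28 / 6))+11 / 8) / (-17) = -37 / 680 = -0.05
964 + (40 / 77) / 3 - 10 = 220414 / 231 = 954.17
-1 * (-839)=839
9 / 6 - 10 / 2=-7 / 2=-3.50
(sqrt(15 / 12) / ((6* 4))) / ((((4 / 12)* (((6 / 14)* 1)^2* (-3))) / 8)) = -49* sqrt(5) / 54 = -2.03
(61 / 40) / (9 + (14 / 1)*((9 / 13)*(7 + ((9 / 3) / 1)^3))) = 793 / 176040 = 0.00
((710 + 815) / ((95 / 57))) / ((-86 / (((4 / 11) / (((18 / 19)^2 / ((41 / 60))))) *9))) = -902861 / 34056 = -26.51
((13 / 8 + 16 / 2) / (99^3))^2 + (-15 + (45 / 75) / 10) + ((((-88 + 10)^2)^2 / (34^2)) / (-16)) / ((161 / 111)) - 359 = -1015828037054547608071 / 579254609870798400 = -1753.68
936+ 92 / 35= 32852 / 35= 938.63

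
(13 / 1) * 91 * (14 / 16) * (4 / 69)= 8281 / 138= 60.01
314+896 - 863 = 347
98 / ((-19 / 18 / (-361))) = 33516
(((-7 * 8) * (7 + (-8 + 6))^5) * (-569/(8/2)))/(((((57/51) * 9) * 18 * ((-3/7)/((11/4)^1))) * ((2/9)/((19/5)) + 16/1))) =-16292959375/296568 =-54938.36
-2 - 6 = -8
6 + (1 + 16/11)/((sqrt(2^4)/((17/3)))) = 417/44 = 9.48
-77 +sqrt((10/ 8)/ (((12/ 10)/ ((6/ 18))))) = -77 +5* sqrt(2)/ 12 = -76.41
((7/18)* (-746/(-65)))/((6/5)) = 2611/702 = 3.72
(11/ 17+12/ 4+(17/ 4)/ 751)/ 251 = 186537/ 12818068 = 0.01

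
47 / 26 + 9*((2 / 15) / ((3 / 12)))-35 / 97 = 78773 / 12610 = 6.25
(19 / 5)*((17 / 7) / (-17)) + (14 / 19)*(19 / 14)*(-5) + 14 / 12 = -919 / 210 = -4.38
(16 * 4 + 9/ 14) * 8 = 3620/ 7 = 517.14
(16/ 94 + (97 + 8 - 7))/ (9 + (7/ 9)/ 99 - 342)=-2055537/ 6972356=-0.29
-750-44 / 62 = -23272 / 31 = -750.71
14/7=2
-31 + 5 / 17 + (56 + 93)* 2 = 4544 / 17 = 267.29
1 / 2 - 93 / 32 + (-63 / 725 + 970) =22446159 / 23200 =967.51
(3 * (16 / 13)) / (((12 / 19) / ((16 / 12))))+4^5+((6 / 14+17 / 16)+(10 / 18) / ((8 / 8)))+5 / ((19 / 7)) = 257860361 / 248976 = 1035.68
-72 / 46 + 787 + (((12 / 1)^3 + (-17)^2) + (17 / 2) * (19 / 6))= 780901 / 276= 2829.35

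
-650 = -650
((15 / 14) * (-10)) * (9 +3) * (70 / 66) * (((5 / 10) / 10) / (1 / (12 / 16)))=-225 / 44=-5.11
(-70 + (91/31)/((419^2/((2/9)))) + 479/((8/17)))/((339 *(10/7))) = 1.96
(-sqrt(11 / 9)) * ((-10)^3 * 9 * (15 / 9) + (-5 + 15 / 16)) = 240065 * sqrt(11) / 48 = 16587.62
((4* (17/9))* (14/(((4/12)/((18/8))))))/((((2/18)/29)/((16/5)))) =2981664/5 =596332.80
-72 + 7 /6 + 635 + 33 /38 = 32207 /57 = 565.04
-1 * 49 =-49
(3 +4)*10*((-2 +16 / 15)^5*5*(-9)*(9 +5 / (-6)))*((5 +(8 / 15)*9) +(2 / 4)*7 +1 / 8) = 4127597516 / 16875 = 244598.37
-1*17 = -17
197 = 197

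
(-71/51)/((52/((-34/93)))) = 71/7254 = 0.01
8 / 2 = 4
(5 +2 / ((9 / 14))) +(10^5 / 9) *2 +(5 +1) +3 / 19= 1267480 / 57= 22236.49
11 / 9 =1.22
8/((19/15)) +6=234/19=12.32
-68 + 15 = -53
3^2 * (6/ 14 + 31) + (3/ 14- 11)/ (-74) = 293191/ 1036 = 283.00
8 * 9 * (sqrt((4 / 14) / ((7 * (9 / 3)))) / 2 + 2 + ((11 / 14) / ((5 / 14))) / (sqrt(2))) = 12 * sqrt(6) / 7 + 396 * sqrt(2) / 5 + 144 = 260.20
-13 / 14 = -0.93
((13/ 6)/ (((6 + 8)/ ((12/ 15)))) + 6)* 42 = 1286/ 5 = 257.20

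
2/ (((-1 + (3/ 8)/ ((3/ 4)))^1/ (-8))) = 32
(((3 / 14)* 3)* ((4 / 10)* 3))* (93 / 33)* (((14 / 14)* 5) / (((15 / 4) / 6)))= 17.39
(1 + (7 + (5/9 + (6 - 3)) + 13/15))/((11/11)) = 559/45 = 12.42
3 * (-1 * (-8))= 24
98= 98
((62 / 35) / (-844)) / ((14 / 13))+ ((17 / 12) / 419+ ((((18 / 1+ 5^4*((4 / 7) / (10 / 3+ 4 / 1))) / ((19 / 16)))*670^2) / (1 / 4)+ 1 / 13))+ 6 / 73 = 100857980.75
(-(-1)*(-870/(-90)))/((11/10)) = 290/33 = 8.79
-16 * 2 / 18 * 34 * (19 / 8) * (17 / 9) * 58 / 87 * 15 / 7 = -219640 / 567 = -387.37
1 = 1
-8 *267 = -2136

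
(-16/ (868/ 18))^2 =5184/ 47089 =0.11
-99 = -99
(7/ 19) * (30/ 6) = 35/ 19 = 1.84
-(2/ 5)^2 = -4/ 25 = -0.16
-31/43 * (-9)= 279/43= 6.49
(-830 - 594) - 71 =-1495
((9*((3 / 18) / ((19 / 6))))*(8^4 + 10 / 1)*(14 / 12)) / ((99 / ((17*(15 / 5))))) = 244307 / 209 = 1168.93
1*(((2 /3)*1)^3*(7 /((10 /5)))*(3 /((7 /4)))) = 16 /9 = 1.78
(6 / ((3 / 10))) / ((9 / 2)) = 40 / 9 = 4.44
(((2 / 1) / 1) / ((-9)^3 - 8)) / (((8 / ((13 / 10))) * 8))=-13 / 235840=-0.00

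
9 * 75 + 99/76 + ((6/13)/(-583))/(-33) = 4285083383/6336044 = 676.30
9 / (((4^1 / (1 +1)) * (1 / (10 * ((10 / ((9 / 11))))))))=550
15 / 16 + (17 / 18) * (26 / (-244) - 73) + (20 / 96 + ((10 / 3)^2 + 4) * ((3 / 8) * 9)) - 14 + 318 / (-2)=-556025 / 2928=-189.90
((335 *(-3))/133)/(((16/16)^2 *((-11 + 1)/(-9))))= -1809/266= -6.80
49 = 49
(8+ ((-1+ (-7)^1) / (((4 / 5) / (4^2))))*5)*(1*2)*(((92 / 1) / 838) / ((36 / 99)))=-200376 / 419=-478.22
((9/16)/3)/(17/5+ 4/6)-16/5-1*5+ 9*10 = 399409/4880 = 81.85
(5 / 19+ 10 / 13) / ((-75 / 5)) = -17 / 247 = -0.07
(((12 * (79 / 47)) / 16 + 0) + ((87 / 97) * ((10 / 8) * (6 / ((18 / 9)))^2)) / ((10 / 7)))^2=92163852225 / 1330206784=69.29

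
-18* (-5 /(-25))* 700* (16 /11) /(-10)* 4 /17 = 16128 /187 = 86.25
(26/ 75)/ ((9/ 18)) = 52/ 75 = 0.69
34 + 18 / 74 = 34.24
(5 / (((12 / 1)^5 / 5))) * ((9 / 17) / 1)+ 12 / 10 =2820221 / 2350080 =1.20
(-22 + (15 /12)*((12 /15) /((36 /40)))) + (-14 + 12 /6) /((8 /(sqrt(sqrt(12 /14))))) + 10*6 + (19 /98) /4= -3*6^(1 /4)*7^(3 /4) /14 + 138155 /3528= 37.72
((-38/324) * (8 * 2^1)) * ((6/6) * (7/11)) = -1064/891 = -1.19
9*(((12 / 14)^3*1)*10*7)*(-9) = -174960 / 49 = -3570.61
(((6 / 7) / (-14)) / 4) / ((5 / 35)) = -3 / 28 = -0.11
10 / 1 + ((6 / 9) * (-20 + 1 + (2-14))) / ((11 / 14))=-538 / 33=-16.30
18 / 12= 3 / 2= 1.50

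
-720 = -720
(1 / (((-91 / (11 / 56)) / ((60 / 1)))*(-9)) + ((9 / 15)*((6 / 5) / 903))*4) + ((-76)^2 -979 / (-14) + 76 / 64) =192190605407 / 32869200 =5847.13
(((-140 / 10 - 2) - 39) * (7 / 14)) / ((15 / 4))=-22 / 3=-7.33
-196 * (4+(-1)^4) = -980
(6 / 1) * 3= 18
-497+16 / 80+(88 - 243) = -3259 / 5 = -651.80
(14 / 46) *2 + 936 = 21542 / 23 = 936.61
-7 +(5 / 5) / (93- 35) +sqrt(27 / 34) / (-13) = -405 / 58- 3* sqrt(102) / 442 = -7.05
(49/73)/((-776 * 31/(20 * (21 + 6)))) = -6615/439022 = -0.02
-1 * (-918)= 918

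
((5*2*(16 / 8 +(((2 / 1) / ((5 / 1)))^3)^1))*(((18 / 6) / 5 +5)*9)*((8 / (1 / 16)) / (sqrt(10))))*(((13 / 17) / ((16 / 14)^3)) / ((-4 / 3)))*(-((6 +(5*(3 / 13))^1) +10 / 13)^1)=861356349*sqrt(10) / 21250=128181.08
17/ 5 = 3.40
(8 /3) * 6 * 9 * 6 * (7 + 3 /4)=6696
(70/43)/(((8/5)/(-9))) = -1575/172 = -9.16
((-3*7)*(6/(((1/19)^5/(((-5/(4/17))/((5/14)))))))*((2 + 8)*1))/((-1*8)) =-23204142753.75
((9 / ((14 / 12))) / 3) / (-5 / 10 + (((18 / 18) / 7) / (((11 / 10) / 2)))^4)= -180787068 / 34833041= -5.19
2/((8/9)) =9/4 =2.25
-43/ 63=-0.68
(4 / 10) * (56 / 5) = 112 / 25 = 4.48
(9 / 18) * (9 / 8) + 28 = 457 / 16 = 28.56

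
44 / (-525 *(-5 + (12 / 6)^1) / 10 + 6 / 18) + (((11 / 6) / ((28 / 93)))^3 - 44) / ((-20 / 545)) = -3295179612395 / 665233408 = -4953.42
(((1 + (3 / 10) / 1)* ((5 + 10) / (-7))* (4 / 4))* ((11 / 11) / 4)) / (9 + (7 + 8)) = -13 / 448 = -0.03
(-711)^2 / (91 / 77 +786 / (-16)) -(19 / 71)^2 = -224254682827 / 21267979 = -10544.24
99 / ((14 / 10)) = 495 / 7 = 70.71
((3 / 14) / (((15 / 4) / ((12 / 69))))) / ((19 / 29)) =0.02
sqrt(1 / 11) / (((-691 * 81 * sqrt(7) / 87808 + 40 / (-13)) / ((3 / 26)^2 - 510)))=-5501130780096 * sqrt(77) / 1232906453071 + 345209691832320 * sqrt(11) / 16027783889923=32.28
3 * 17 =51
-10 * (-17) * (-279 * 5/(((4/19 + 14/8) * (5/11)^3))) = -959565816/745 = -1288007.81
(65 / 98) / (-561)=-65 / 54978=-0.00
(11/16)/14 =11/224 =0.05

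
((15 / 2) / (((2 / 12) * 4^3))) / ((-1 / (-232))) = 1305 / 8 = 163.12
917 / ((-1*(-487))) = 917 / 487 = 1.88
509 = 509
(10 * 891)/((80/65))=57915/8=7239.38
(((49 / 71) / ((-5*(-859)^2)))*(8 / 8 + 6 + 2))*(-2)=882 / 261947755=0.00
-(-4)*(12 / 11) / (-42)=-8 / 77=-0.10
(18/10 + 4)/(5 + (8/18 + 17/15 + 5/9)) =87/107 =0.81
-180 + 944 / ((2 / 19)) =8788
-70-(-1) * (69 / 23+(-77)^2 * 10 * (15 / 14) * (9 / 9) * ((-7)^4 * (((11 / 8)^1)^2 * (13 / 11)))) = 21810859787 / 64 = 340794684.17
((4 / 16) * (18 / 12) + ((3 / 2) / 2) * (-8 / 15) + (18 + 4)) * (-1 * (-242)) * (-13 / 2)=-1382667 / 40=-34566.68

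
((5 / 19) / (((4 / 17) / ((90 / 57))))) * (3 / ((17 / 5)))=1125 / 722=1.56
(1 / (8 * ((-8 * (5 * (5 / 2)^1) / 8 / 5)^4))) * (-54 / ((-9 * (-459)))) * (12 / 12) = -4 / 95625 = -0.00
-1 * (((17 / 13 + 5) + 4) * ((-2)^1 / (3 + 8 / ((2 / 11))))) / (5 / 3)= 804 / 3055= 0.26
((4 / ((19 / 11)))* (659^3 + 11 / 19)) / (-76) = -59813956532 / 6859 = -8720506.86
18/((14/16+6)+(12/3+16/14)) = 1008/673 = 1.50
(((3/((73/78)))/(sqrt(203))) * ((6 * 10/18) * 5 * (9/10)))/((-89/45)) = -157950 * sqrt(203)/1318891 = -1.71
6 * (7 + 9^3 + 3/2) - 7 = 4418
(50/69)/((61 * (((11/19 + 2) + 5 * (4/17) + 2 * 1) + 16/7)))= 113050/76523829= 0.00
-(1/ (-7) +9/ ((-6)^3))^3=29791/ 4741632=0.01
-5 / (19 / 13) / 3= -65 / 57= -1.14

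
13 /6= 2.17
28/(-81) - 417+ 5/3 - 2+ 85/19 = -635923/1539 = -413.21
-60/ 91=-0.66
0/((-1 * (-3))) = 0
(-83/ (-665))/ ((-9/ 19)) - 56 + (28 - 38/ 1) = -20873/ 315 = -66.26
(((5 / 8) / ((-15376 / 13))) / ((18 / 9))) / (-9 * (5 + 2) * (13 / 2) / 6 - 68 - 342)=65 / 117657152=0.00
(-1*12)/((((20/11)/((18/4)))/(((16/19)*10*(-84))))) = 399168/19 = 21008.84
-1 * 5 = -5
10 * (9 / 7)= 90 / 7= 12.86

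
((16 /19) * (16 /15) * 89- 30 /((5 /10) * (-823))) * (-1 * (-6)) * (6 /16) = 14076249 /78185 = 180.04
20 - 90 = -70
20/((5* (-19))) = -4/19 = -0.21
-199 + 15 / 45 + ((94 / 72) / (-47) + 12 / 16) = -3563 / 18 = -197.94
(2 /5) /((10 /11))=11 /25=0.44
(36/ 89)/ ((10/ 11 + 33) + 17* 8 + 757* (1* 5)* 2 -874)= 132/ 2240575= 0.00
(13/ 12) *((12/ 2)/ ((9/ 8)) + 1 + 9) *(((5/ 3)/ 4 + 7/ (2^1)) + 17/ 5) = 131261/ 1080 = 121.54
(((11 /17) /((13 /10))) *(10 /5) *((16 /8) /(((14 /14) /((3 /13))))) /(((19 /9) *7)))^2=141134400 /146007287881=0.00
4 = 4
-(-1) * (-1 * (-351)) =351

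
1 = 1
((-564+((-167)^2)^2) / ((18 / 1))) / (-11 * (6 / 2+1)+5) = -777795757 / 702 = -1107971.16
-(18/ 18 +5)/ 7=-6/ 7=-0.86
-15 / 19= -0.79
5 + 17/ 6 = 47/ 6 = 7.83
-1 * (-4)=4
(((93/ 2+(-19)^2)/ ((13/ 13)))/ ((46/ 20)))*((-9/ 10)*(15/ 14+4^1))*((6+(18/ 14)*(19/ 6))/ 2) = -73430685/ 18032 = -4072.24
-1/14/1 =-1/14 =-0.07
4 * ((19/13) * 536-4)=40528/13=3117.54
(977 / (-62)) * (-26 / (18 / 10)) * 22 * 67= 93606370 / 279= 335506.70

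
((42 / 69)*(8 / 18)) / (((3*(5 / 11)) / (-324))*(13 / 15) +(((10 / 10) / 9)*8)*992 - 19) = 22176 / 70723321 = 0.00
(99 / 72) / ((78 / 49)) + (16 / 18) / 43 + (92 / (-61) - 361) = -1775665153 / 4910256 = -361.62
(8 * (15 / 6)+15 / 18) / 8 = 125 / 48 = 2.60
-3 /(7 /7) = -3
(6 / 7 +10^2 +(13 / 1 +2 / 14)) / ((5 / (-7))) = -798 / 5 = -159.60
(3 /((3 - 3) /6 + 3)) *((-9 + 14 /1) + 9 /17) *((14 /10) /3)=658 /255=2.58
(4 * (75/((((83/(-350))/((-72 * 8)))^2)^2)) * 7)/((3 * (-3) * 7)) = -55060589445120000000000/47458321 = -1160188314397384.60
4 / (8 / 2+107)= 4 / 111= 0.04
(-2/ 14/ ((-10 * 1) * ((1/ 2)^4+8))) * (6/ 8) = 0.00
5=5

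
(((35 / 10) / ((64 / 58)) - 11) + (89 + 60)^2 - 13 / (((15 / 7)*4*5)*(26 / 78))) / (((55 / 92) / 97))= 79217497989 / 22000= 3600795.36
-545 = -545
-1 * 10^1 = -10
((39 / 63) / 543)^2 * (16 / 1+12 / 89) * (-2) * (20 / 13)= -746720 / 11572528401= -0.00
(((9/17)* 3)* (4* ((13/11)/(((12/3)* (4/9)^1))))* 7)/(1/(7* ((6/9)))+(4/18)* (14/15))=20896785/298078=70.11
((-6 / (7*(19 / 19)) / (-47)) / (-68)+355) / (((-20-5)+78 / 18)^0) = 3971027 / 11186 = 355.00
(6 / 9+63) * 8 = 1528 / 3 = 509.33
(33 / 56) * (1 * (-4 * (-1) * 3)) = 7.07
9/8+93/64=165/64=2.58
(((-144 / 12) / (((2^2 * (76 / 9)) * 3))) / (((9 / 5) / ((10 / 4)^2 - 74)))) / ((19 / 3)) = 4065 / 5776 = 0.70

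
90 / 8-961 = -3799 / 4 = -949.75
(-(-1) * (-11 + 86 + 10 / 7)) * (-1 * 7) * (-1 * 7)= 3745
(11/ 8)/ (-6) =-11/ 48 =-0.23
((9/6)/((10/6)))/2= 9/20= 0.45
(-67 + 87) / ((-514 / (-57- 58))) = 1150 / 257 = 4.47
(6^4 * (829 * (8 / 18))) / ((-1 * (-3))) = 159168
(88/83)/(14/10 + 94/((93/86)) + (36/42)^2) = 2005080/168425177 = 0.01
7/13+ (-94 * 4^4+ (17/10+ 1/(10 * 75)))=-117301081/4875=-24061.76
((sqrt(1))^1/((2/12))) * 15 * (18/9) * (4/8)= 90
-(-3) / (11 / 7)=1.91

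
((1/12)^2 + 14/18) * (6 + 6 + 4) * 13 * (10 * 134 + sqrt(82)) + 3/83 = 1469 * sqrt(82)/9 + 163382207/747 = 220195.85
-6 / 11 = -0.55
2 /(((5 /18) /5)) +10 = 46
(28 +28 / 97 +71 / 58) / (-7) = -166039 / 39382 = -4.22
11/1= 11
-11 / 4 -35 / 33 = -503 / 132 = -3.81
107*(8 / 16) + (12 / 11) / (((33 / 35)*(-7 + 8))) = 13227 / 242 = 54.66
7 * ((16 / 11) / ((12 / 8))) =224 / 33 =6.79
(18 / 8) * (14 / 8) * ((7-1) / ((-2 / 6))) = -567 / 8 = -70.88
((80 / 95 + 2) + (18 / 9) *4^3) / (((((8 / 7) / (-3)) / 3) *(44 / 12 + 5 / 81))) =-276.36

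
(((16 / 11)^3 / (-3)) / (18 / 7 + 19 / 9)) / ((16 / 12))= -64512 / 392645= -0.16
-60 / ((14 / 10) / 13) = -3900 / 7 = -557.14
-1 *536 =-536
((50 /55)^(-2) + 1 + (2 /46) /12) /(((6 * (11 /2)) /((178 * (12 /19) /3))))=2718772 /1081575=2.51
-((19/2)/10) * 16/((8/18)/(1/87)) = -57/145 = -0.39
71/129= 0.55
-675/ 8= -84.38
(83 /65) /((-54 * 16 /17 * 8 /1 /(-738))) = 57851 /24960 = 2.32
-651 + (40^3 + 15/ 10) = 126701/ 2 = 63350.50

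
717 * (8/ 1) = 5736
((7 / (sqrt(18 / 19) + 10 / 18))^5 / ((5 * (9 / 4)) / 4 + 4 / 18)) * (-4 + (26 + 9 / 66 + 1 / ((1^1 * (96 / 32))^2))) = -1122396403604350933107000 / 232213845404841179 + 16602941511363501924840 * sqrt(38) / 21110349582258289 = 14749.56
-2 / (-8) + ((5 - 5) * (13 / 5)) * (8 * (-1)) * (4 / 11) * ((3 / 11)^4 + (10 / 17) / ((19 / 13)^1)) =1 / 4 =0.25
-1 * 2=-2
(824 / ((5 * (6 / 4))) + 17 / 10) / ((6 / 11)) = 36817 / 180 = 204.54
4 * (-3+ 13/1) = 40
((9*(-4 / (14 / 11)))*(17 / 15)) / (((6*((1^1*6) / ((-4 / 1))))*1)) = 374 / 105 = 3.56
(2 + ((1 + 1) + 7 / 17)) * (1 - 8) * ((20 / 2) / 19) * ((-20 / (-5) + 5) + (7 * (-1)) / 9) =-129500 / 969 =-133.64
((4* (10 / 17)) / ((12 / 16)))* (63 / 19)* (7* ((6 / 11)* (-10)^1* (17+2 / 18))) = -2195200 / 323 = -6796.28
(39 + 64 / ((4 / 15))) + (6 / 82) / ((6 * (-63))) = 1441313 / 5166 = 279.00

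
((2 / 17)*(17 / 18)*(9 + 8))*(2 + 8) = 170 / 9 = 18.89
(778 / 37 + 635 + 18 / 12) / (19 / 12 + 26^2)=291942 / 300847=0.97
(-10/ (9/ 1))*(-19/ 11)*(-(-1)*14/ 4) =665/ 99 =6.72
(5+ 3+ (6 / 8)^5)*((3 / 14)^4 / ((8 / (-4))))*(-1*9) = 0.08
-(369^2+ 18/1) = -136179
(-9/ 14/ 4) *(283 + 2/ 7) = -17847/ 392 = -45.53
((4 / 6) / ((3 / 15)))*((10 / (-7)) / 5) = -20 / 21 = -0.95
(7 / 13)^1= 7 / 13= 0.54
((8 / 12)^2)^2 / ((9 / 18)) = 32 / 81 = 0.40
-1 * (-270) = 270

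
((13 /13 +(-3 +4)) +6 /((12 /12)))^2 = 64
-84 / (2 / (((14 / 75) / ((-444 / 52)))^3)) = 84399952 / 192323109375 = 0.00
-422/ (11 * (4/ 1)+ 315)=-422/ 359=-1.18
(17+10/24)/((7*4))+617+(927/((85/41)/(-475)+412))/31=10324638555613/16714794768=617.69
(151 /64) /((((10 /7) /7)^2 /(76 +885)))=348411511 /6400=54439.30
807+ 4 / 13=10495 / 13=807.31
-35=-35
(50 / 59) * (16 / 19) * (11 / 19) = 8800 / 21299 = 0.41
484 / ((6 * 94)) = 121 / 141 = 0.86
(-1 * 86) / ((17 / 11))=-946 / 17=-55.65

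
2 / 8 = 1 / 4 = 0.25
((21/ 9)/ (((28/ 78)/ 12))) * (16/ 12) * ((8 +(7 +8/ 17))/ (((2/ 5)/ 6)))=24134.12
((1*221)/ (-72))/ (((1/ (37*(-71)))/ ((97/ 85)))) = 3312647/ 360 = 9201.80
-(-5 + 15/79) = 380/79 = 4.81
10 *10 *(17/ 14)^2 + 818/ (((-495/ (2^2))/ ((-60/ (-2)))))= -82231/ 1617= -50.85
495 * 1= 495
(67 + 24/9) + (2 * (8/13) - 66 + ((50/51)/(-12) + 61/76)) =849295/151164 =5.62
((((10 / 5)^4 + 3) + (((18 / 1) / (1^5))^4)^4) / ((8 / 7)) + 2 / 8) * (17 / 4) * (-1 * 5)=-72256521002473579818195 / 32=-2258016281327299369318.59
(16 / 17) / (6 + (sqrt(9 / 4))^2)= 64 / 561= 0.11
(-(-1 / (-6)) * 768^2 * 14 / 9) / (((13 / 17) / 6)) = -15597568 / 13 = -1199812.92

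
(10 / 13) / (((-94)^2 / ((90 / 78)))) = 0.00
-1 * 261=-261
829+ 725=1554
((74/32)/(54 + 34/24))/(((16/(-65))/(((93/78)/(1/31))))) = -6.27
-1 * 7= -7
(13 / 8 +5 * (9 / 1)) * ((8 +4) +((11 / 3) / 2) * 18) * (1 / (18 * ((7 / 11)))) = 20515 / 112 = 183.17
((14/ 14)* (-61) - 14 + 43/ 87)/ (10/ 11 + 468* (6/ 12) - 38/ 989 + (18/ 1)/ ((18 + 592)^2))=-13119813991900/ 41358690211557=-0.32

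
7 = 7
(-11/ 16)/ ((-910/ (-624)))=-33/ 70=-0.47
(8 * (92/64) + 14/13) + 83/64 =11543/832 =13.87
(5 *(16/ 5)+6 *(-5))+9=-5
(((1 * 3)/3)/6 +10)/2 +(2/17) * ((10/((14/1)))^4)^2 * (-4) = 5940598637/1176019404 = 5.05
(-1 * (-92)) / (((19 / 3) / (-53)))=-14628 / 19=-769.89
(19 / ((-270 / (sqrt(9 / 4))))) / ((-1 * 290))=0.00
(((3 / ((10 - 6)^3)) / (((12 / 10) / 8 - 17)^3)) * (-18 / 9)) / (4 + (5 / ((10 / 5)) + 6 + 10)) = 100 / 114818259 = 0.00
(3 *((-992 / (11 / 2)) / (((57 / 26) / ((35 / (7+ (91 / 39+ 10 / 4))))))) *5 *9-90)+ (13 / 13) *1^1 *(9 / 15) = -2443977033 / 74195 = -32939.92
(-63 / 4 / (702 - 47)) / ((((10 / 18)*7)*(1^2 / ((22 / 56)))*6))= -297 / 733600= -0.00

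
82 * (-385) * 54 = -1704780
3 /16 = 0.19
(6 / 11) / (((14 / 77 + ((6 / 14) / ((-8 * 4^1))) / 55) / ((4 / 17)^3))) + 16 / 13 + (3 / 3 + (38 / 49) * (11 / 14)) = 141099911704 / 49006108879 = 2.88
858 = 858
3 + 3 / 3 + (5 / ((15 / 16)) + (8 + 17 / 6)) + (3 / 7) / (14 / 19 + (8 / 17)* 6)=244966 / 12075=20.29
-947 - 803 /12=-12167 /12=-1013.92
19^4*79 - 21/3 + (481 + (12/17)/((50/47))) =4375729307/425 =10295833.66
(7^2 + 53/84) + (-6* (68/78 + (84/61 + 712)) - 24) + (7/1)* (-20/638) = -90523444105/21249228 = -4260.08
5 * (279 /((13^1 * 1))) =1395 /13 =107.31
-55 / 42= -1.31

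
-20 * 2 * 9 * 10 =-3600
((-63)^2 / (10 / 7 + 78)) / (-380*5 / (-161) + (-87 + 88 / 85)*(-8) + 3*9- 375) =14081865 / 99061408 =0.14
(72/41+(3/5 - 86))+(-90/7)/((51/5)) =-84.90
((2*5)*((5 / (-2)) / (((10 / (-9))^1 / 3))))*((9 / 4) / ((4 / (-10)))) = -6075 / 16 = -379.69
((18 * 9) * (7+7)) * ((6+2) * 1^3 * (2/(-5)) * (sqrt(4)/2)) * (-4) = 145152/5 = 29030.40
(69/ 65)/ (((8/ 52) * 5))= 69/ 50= 1.38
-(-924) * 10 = 9240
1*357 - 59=298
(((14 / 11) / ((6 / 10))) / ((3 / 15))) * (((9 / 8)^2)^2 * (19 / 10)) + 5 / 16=1468435 / 45056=32.59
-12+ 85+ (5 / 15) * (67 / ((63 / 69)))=6140 / 63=97.46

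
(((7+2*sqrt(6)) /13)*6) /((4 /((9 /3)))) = 9*sqrt(6) /13+63 /26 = 4.12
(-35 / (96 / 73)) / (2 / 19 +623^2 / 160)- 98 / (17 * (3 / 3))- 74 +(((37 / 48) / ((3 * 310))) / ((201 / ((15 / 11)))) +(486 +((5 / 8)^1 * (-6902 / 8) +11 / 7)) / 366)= -18766952096454190687 / 234831172234671936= -79.92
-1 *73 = -73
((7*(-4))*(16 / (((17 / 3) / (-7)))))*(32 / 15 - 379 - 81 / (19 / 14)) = -390171712 / 1615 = -241592.39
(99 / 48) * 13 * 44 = 4719 / 4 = 1179.75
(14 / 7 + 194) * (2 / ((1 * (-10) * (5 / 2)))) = -392 / 25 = -15.68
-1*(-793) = 793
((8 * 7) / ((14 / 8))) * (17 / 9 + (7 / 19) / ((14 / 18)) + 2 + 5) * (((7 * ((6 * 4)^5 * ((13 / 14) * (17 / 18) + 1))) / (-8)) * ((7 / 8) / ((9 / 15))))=-108562657280 / 19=-5713824067.37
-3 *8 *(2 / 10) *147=-3528 / 5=-705.60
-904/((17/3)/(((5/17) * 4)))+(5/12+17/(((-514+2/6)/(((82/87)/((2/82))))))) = -29220810787/154981452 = -188.54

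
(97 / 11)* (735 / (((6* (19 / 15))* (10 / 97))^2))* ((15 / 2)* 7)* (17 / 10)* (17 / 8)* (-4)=-4071174141195 / 508288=-8009581.46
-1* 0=0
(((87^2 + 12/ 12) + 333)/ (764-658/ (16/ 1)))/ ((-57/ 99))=-2086392/ 109877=-18.99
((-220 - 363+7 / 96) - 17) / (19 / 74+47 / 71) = -151296811 / 231696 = -653.00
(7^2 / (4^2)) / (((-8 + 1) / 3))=-21 / 16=-1.31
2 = 2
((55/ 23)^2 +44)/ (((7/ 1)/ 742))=2787906/ 529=5270.14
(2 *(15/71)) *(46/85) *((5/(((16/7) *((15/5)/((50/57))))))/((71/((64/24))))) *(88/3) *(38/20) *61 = 43212400/2313819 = 18.68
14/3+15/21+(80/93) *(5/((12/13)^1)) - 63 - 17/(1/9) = -205.96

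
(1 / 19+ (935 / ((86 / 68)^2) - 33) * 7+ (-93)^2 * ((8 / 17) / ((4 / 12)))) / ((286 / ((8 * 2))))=76785991296 / 85403461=899.10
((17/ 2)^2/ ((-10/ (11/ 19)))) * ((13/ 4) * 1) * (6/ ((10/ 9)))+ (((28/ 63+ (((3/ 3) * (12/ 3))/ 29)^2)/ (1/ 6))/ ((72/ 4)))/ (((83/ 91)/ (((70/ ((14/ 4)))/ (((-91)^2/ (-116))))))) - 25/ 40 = -6659460308671/ 89892784800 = -74.08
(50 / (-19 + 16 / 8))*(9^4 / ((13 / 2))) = -656100 / 221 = -2968.78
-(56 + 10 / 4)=-117 / 2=-58.50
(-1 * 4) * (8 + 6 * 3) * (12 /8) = -156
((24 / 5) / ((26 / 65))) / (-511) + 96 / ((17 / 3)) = 146964 / 8687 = 16.92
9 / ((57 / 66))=198 / 19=10.42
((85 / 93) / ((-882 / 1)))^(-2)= 6728264676 / 7225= 931247.71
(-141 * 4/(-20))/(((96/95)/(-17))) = -15181/32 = -474.41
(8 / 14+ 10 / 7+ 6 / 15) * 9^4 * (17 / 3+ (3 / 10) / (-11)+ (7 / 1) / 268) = 89211.44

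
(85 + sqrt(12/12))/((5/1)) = 86/5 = 17.20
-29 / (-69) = 0.42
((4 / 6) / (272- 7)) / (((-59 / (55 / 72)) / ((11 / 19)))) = -121 / 6416604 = -0.00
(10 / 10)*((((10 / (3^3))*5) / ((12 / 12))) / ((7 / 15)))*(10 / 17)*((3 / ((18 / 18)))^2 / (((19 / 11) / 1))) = 27500 / 2261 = 12.16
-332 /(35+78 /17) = -5644 /673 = -8.39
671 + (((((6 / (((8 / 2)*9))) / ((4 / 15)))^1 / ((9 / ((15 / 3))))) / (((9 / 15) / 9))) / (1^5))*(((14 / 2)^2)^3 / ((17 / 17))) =14722229 / 24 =613426.21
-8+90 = 82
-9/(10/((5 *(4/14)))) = -9/7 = -1.29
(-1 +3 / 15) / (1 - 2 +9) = -1 / 10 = -0.10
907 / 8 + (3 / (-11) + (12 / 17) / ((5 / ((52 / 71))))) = 60121267 / 531080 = 113.21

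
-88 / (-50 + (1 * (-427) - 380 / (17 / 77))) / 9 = 1496 / 336321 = 0.00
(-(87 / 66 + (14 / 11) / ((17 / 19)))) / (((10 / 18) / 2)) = -1845 / 187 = -9.87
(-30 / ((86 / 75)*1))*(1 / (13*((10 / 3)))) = -675 / 1118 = -0.60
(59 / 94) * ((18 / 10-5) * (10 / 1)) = -944 / 47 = -20.09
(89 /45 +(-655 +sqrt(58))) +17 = -28621 /45 +sqrt(58) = -628.41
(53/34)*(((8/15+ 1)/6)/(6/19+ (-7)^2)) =23161/2867220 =0.01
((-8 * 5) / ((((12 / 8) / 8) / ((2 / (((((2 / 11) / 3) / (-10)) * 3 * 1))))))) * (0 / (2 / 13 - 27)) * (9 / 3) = 0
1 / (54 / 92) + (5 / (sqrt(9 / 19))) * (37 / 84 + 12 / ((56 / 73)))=118.55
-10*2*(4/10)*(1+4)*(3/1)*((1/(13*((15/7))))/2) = -28/13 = -2.15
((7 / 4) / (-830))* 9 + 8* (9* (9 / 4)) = 537777 / 3320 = 161.98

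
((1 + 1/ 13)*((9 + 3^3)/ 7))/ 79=72/ 1027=0.07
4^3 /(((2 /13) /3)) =1248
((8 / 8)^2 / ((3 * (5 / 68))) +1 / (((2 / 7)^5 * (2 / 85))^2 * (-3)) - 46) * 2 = -3401473639279 / 10240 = -332175160.09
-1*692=-692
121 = 121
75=75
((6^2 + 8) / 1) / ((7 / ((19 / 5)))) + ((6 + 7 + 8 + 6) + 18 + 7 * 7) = 4126 / 35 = 117.89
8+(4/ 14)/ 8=225/ 28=8.04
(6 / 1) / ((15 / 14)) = 28 / 5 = 5.60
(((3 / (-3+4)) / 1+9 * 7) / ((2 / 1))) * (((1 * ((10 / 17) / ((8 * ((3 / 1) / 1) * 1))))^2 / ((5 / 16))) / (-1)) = -55 / 867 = -0.06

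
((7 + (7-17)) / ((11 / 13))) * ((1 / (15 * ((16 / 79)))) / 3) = -1027 / 2640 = -0.39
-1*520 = -520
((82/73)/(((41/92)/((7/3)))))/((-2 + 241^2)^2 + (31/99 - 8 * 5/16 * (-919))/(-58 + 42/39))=62905920/36079293539162677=0.00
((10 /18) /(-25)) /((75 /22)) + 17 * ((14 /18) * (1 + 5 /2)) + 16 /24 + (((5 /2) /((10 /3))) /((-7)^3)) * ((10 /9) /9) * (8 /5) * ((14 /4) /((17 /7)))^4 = 17640661009 /375844500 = 46.94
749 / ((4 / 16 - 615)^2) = 11984 / 6046681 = 0.00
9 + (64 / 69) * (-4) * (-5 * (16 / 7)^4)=85377101 / 165669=515.35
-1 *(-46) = 46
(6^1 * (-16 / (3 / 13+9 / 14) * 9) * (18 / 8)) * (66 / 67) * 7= -54486432 / 3551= -15343.97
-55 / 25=-11 / 5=-2.20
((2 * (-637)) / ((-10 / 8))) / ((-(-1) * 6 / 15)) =2548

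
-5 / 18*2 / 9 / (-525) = 1 / 8505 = 0.00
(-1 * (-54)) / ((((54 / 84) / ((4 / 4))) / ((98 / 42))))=196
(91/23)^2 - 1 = 7752/529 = 14.65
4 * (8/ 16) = 2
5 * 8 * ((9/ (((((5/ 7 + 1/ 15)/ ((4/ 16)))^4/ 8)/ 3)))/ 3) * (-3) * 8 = -16409334375/ 22606088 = -725.88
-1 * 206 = -206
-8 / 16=-1 / 2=-0.50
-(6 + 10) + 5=-11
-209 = -209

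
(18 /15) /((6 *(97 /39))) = 0.08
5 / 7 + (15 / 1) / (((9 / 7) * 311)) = 4910 / 6531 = 0.75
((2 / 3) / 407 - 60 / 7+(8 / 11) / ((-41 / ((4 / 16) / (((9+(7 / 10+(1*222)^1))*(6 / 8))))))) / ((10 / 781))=-669.30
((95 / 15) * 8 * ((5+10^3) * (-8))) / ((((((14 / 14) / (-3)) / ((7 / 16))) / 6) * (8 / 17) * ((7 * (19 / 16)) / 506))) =414960480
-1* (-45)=45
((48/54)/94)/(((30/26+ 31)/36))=104/9823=0.01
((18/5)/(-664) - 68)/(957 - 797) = -112889/265600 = -0.43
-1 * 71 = -71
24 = 24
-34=-34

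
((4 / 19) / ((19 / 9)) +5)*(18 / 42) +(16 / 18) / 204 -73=-11733154 / 165699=-70.81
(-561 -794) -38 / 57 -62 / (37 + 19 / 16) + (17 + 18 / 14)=-17180767 / 12831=-1339.00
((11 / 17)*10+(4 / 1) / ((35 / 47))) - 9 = 1691 / 595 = 2.84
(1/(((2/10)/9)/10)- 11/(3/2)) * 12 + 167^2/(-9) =19919/9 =2213.22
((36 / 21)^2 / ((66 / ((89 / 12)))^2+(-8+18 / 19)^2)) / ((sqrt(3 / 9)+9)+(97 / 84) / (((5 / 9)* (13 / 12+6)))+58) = 5255204623044840 / 15513746639818184401 - 3718755040500* sqrt(3) / 2216249519974026343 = 0.00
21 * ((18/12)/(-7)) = -9/2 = -4.50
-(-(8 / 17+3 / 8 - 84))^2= -127893481 / 18496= -6914.66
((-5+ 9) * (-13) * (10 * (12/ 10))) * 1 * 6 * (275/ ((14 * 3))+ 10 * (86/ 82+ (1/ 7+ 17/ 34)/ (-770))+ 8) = -2070706560/ 22099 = -93701.37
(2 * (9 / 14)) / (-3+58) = 9 / 385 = 0.02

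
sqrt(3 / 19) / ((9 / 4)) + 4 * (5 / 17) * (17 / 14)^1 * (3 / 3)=4 * sqrt(57) / 171 + 10 / 7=1.61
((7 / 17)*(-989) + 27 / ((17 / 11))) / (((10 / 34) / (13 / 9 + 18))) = -25767.78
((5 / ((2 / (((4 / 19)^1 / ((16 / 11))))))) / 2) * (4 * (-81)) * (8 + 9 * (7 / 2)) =-2315.43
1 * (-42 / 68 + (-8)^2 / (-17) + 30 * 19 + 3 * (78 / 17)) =579.38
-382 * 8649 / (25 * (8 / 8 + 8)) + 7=-366927 / 25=-14677.08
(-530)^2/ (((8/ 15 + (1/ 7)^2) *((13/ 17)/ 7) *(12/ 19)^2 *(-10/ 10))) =-739114964875/ 63492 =-11641072.34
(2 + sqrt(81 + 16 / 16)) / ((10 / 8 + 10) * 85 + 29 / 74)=296 / 141583 + 148 * sqrt(82) / 141583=0.01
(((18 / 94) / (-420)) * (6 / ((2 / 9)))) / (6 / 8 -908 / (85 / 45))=459 / 17895955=0.00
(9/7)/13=9/91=0.10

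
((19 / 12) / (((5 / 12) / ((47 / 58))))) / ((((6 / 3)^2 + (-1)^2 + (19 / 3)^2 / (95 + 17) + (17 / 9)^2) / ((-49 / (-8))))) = 24810219 / 11741665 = 2.11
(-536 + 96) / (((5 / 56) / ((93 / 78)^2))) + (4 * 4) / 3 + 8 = -3545096 / 507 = -6992.30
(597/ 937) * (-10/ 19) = -5970/ 17803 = -0.34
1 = 1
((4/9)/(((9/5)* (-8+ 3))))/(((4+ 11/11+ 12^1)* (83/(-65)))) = 260/114291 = 0.00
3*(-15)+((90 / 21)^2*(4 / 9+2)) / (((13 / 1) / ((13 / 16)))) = -4135 / 98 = -42.19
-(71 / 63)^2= -5041 / 3969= -1.27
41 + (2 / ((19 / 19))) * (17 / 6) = 140 / 3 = 46.67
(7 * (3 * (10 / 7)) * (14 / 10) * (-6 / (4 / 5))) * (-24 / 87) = 2520 / 29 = 86.90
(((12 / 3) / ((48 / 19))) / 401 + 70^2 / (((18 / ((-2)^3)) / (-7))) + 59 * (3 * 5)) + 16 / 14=1630028507 / 101052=16130.59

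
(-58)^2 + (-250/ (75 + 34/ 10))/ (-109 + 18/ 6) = 3364.03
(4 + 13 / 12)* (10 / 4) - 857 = -20263 / 24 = -844.29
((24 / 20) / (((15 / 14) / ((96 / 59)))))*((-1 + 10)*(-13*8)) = -2515968 / 1475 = -1705.74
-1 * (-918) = 918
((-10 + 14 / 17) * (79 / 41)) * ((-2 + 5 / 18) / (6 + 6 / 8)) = 254696 / 56457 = 4.51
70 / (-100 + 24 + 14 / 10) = -350 / 373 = -0.94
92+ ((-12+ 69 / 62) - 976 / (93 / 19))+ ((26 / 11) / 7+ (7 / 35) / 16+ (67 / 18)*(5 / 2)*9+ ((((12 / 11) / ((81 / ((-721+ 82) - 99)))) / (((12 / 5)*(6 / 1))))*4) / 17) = -3010553387 / 87650640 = -34.35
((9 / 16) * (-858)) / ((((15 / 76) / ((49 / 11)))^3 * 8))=-10490408383 / 15125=-693580.72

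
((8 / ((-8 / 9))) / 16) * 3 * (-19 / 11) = 513 / 176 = 2.91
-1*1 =-1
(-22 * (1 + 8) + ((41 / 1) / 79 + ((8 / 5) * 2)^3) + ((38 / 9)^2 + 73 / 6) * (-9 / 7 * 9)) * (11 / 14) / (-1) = 778296189 / 1935500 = 402.12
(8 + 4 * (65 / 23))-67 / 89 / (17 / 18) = 644034 / 34799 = 18.51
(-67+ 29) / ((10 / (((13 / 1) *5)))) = -247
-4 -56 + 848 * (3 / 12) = 152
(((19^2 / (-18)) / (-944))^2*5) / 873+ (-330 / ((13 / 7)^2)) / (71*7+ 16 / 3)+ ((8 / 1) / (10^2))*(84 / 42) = -0.03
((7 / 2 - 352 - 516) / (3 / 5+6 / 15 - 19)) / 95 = 91 / 180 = 0.51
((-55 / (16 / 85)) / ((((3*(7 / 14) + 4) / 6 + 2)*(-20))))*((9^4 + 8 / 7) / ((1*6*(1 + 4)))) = 1717969 / 1568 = 1095.64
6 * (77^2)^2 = 210918246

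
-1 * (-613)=613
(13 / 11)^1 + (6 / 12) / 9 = 245 / 198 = 1.24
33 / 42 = 0.79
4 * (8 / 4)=8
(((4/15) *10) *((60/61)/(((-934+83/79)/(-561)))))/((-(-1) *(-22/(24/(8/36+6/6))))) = -69621120/49454713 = -1.41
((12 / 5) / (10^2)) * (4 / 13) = 12 / 1625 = 0.01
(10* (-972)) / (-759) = 3240 / 253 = 12.81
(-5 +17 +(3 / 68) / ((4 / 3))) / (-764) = -3273 / 207808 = -0.02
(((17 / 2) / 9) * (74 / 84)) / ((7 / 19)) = 11951 / 5292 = 2.26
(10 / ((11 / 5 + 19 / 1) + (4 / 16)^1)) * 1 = 200 / 429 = 0.47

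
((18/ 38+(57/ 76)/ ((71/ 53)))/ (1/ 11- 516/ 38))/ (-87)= 20449/ 23217284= 0.00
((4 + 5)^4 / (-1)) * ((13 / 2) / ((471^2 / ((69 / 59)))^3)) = -38435553 / 6151541313342328342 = -0.00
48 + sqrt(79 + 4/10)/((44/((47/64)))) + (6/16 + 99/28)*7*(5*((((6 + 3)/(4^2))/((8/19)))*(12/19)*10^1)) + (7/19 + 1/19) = 47*sqrt(1985)/14080 + 2926435/2432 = 1203.45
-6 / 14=-3 / 7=-0.43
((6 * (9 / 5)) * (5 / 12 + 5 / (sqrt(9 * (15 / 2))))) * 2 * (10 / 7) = 31.64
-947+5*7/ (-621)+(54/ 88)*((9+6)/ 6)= -51670901/ 54648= -945.52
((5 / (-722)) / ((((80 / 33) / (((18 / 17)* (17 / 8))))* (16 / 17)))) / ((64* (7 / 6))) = -15147 / 165609472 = -0.00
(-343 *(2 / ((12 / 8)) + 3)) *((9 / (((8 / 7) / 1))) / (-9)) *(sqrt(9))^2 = 93639 / 8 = 11704.88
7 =7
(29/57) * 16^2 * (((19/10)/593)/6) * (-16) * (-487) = 14461952/26685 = 541.95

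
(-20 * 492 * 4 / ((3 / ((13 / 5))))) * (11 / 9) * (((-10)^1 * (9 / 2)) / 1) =1876160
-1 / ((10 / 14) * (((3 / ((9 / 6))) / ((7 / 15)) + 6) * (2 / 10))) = -49 / 72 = -0.68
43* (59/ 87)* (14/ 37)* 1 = 35518/ 3219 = 11.03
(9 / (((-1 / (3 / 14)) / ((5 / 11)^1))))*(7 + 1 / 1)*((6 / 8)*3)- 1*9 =-1908 / 77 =-24.78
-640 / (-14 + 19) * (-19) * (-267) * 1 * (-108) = 70129152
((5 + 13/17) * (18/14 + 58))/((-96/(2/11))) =-2905/4488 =-0.65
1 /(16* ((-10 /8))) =-1 /20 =-0.05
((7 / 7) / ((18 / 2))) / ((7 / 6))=0.10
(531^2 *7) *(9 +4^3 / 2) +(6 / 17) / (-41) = 56403196473 / 697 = 80922806.99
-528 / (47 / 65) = -34320 / 47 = -730.21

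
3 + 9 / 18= 7 / 2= 3.50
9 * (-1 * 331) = -2979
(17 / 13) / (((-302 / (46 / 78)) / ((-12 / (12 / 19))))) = 7429 / 153114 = 0.05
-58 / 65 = -0.89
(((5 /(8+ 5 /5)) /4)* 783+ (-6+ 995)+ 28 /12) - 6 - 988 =1273 /12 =106.08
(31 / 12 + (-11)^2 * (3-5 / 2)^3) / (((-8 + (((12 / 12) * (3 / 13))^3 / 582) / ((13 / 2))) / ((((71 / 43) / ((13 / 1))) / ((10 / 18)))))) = -3858338445 / 7624184488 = -0.51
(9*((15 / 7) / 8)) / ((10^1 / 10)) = 135 / 56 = 2.41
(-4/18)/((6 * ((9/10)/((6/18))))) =-10/729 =-0.01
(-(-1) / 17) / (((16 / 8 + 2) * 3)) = 1 / 204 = 0.00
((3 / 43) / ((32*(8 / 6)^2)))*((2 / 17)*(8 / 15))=9 / 116960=0.00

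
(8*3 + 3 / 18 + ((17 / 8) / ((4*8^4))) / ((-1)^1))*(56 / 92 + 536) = 19546990133 / 1507328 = 12967.97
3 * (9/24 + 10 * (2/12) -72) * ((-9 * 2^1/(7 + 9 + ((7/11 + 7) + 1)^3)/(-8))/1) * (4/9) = -2234749/7029368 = -0.32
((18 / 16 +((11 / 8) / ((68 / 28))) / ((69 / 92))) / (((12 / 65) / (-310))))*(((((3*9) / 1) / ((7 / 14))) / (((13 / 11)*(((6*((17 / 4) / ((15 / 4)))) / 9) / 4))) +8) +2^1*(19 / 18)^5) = -797125.97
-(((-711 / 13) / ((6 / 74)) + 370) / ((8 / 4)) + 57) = 2477 / 26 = 95.27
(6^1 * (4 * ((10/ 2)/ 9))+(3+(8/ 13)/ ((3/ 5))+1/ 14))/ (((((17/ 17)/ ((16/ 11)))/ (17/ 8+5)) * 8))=180823/ 8008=22.58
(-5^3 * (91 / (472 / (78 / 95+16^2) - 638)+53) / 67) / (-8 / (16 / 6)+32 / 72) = 461473444125 / 11958995222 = 38.59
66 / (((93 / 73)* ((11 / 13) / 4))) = 7592 / 31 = 244.90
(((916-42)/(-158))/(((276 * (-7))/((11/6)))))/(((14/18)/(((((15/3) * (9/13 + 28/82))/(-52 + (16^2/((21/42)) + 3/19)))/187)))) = 994555/2453294962664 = 0.00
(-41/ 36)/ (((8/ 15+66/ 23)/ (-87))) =136735/ 4696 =29.12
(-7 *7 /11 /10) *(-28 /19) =686 /1045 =0.66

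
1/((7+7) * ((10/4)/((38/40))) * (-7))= -19/4900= -0.00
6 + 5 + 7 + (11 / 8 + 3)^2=2377 / 64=37.14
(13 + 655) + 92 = 760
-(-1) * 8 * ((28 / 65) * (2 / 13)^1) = 448 / 845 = 0.53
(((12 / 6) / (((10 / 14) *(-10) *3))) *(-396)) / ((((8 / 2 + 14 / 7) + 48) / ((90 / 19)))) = 308 / 95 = 3.24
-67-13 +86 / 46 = -1797 / 23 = -78.13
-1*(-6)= 6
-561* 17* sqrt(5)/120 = -3179* sqrt(5)/40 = -177.71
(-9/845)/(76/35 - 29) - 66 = -3491181/52897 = -66.00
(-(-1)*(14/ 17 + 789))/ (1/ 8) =107416/ 17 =6318.59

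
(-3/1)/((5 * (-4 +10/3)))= 9/10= 0.90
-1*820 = -820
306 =306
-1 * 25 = -25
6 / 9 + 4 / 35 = 82 / 105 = 0.78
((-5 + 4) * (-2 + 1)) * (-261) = -261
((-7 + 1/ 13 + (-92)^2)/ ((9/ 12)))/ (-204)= -109942/ 1989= -55.28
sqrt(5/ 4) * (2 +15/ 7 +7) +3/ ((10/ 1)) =12.76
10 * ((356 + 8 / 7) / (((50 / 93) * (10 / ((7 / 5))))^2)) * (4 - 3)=60543 / 250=242.17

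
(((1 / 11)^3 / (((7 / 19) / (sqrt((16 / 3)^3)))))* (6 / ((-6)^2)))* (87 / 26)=8816* sqrt(3) / 1090089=0.01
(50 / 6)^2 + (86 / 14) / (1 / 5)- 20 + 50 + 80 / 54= 24880 / 189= 131.64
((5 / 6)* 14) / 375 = 7 / 225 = 0.03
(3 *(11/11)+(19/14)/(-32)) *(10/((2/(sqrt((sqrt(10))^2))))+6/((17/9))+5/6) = 541925/45696+6625 *sqrt(10)/448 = 58.62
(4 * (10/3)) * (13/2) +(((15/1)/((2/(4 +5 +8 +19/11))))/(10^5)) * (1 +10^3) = 5284357/60000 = 88.07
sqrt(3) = 1.73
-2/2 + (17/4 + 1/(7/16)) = 155/28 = 5.54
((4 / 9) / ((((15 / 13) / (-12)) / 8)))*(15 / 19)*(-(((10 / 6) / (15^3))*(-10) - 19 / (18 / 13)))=-9251008 / 23085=-400.74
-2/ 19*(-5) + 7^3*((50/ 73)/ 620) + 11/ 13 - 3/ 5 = 6435829/ 5589610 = 1.15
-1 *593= -593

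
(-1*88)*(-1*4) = 352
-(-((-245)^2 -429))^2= -3551683216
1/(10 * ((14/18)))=9/70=0.13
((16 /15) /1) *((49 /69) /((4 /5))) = 196 /207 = 0.95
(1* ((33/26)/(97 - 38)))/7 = 0.00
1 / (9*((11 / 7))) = 7 / 99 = 0.07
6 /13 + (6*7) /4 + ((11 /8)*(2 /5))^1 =2993 /260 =11.51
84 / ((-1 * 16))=-21 / 4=-5.25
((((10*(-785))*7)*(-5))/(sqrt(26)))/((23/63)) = 8654625*sqrt(26)/299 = 147592.31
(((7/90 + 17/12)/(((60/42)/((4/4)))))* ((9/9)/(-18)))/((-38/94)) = 0.14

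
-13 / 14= -0.93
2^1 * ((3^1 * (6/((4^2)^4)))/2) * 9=81/32768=0.00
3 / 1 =3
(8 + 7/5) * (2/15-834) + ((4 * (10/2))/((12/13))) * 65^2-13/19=39758752/475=83702.64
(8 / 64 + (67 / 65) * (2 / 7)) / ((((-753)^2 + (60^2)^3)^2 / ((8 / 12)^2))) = 509 / 5942760219028288672601130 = 0.00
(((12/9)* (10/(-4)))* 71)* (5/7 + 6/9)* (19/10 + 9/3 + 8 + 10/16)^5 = -95420716250165359/645120000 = -147911576.53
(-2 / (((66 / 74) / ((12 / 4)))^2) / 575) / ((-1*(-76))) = -1369 / 2643850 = -0.00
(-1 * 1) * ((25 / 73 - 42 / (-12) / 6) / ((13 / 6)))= -811 / 1898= -0.43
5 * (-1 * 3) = -15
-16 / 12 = -4 / 3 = -1.33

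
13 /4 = 3.25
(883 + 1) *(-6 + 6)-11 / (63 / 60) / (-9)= 220 / 189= 1.16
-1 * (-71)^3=357911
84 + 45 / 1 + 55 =184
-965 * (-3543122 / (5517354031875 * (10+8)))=341911273 / 9931237257375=0.00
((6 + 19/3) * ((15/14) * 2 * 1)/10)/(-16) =-37/224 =-0.17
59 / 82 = 0.72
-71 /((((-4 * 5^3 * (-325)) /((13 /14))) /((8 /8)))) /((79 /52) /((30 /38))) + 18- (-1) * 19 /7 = 38864783 /1876250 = 20.71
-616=-616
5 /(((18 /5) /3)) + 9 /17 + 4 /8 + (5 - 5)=5.20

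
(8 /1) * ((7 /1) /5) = 56 /5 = 11.20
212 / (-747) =-212 / 747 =-0.28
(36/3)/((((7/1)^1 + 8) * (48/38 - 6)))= -38/225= -0.17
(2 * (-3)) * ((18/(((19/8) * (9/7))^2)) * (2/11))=-25088/11913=-2.11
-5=-5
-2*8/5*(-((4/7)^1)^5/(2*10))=4096/420175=0.01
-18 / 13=-1.38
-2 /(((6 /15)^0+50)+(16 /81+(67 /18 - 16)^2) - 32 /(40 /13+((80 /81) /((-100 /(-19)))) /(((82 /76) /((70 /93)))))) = -1043258616 /100134975499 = -0.01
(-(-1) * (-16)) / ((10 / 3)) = -24 / 5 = -4.80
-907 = -907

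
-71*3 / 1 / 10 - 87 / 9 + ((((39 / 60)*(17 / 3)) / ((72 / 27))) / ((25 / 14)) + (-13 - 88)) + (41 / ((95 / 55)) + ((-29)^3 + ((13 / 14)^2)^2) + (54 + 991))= -401174276206 / 17107125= -23450.71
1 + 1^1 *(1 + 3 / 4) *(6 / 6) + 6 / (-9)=25 / 12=2.08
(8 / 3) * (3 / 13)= 8 / 13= 0.62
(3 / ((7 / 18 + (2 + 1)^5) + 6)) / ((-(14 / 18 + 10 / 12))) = -972 / 130181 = -0.01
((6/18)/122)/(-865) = -1/316590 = -0.00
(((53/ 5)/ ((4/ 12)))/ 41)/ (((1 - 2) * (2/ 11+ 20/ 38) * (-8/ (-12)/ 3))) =-299079/ 60680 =-4.93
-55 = -55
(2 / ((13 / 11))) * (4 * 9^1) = 792 / 13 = 60.92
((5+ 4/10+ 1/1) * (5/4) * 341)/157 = 2728/157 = 17.38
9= 9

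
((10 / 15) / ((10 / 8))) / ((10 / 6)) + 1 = 33 / 25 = 1.32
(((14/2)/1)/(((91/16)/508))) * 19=154432/13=11879.38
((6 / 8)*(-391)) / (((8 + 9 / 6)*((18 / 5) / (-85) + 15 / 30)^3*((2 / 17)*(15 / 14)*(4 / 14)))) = -10001117743750 / 1118413511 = -8942.24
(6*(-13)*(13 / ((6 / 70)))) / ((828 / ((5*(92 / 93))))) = -59150 / 837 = -70.67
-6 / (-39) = 2 / 13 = 0.15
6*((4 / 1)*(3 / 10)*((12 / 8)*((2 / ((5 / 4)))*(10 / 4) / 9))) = 24 / 5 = 4.80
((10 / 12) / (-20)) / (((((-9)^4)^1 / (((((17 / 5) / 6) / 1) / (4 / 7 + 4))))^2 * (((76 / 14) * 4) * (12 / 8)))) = -99127 / 217084407378739200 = -0.00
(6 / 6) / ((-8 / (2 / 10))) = -1 / 40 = -0.02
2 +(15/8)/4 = 79/32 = 2.47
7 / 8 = 0.88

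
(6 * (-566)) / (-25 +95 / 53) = 29998 / 205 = 146.33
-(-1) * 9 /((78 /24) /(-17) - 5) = -612 /353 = -1.73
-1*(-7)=7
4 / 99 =0.04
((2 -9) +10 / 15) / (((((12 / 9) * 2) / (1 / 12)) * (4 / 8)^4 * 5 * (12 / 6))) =-19 / 60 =-0.32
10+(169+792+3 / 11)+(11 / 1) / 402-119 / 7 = 4219915 / 4422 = 954.30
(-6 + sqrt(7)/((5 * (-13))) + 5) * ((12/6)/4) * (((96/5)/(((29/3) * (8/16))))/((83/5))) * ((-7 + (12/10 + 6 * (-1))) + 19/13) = 193536 * sqrt(7)/10169575 + 193536/156455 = 1.29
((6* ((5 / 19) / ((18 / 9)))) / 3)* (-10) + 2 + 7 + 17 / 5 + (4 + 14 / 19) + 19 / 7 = 17.22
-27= -27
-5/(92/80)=-100/23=-4.35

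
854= 854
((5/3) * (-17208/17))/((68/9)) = -64530/289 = -223.29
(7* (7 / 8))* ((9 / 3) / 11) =147 / 88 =1.67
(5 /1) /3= 5 /3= 1.67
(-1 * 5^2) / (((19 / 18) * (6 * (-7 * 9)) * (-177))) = -25 / 70623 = -0.00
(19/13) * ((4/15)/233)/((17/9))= 228/257465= 0.00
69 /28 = 2.46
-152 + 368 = 216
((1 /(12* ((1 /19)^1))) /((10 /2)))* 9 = 57 /20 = 2.85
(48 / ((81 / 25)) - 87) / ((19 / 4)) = -7796 / 513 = -15.20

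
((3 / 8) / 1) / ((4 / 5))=15 / 32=0.47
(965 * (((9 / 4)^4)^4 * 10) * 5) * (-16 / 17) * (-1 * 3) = 134112336168151992375 / 2281701376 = 58777339391.92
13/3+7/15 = 4.80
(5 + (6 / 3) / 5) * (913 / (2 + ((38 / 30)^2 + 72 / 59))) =65448405 / 64049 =1021.85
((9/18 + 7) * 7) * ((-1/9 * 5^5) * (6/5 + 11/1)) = -1334375/6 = -222395.83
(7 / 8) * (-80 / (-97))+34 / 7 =5.58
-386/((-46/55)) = 10615/23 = 461.52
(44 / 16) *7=77 / 4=19.25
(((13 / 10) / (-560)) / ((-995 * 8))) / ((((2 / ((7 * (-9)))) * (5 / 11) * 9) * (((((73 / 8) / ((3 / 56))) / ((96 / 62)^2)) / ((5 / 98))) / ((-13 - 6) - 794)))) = 3138993 / 2394216660500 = 0.00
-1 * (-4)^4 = -256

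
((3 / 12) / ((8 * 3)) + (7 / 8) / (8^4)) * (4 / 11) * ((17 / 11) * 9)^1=4845 / 90112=0.05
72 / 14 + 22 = 190 / 7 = 27.14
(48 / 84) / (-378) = -2 / 1323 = -0.00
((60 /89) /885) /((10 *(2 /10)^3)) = 50 /5251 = 0.01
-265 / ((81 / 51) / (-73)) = 328865 / 27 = 12180.19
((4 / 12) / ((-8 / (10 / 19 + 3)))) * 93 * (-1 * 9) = 18693 / 152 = 122.98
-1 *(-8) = 8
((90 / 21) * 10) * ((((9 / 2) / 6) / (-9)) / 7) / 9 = -25 / 441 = -0.06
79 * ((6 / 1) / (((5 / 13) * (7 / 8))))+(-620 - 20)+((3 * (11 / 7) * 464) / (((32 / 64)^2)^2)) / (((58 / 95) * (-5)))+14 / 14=-374349 / 35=-10695.69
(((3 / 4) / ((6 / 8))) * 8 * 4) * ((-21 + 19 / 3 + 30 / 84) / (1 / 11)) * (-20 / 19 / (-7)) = -2115520 / 2793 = -757.44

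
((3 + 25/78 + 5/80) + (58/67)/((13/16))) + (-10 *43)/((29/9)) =-156403511/1212432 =-129.00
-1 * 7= -7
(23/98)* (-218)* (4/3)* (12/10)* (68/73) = -1363808/17885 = -76.25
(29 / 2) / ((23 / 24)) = 348 / 23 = 15.13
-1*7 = -7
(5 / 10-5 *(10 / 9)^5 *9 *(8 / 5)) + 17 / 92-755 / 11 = -189.88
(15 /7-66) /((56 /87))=-38889 /392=-99.21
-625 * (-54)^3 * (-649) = -63871335000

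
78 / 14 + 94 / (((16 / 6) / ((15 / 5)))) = 3117 / 28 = 111.32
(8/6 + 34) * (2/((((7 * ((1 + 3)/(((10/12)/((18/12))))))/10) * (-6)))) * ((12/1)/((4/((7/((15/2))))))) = -530/81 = -6.54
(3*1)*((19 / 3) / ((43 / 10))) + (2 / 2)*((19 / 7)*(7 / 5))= 1767 / 215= 8.22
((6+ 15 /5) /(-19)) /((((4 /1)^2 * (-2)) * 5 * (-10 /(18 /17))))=-0.00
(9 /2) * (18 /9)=9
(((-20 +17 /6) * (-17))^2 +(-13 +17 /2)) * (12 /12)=3065839 /36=85162.19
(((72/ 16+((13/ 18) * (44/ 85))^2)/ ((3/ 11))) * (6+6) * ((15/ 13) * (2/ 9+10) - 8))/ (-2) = -8841044476/ 22823775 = -387.36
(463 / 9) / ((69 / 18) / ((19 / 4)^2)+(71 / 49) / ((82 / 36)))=335790287 / 5261190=63.82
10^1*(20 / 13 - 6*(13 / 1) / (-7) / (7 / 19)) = 202460 / 637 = 317.83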